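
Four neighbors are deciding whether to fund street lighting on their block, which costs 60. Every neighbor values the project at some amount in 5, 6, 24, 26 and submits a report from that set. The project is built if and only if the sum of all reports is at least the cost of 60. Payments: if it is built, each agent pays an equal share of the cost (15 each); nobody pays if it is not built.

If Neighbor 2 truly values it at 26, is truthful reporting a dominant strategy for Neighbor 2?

Check each profile of the others' reports and compare truth against every alternative report.
Others report (5, 5, 24): truth gives 11, best alternative gives 0.
Others report (5, 6, 24): truth gives 11, best alternative gives 0.
Others report (5, 24, 5): truth gives 11, best alternative gives 0.
Others report (5, 24, 6): truth gives 11, best alternative gives 0.
Others report (6, 5, 24): truth gives 11, best alternative gives 0.
Others report (6, 24, 5): truth gives 11, best alternative gives 0.
(Remaining 58 profiles checked similarly; truth is weakly best in each.)
In every case the truthful report is at least as good as any alternative, so it is a dominant strategy.

Yes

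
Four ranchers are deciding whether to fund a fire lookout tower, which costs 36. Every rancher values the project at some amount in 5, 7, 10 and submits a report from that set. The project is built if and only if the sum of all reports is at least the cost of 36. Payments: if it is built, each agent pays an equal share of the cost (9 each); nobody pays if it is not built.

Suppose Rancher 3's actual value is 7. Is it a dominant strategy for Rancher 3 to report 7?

No

Consider the case where Rancher 1 reports 10, Rancher 2 reports 10 and Rancher 4 reports 10.
Truthful report 7: project built, pays 9, utility 7 - 9 = -2.
Report 5 instead: project not built, utility 0.
Since 0 > -2, reporting 5 is strictly better here, so truthful reporting is not dominant.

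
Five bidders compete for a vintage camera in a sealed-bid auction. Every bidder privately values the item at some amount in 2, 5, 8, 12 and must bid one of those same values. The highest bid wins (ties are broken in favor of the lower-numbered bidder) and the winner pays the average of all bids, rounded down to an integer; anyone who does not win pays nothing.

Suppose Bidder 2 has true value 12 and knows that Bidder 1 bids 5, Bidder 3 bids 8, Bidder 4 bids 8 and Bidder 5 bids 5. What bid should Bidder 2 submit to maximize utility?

8

Bid 2: loses, pays 0, utility 0.
Bid 5: loses, pays 0, utility 0.
Bid 8: wins, pays 6, utility 12 - 6 = 6.
Bid 12: wins, pays 7, utility 12 - 7 = 5.
The best choice is 8 with utility 6.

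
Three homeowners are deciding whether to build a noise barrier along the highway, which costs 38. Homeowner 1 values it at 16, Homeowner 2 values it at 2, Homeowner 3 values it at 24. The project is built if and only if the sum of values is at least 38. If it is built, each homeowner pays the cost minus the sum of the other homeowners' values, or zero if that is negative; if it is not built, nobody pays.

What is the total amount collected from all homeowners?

Total value 42 ≥ cost 38, so it is built.
Homeowner 1: others sum to 26; max(0, 38 - 26) = 12.
Homeowner 2: others sum to 40; max(0, 38 - 40) = 0.
Homeowner 3: others sum to 18; max(0, 38 - 18) = 20.
Total collected = 12 + 0 + 20 = 32.

32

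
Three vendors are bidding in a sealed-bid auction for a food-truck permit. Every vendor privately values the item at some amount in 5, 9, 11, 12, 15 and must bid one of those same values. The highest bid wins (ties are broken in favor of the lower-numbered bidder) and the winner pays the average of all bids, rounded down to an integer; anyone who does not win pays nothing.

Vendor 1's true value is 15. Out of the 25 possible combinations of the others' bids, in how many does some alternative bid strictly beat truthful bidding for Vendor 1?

Others bid (5, 5): truth gives 7; bid 5 gives 10 > 7. Violating.
Others bid (5, 9): truth gives 6; bid 9 gives 8 > 6. Violating.
Others bid (5, 11): truth gives 5; bid 11 gives 6 > 5. Violating.
Others bid (5, 12): truth gives 5; bid 12 gives 6 > 5. Violating.
Others bid (5, 15): truth gives 4; no alternative beats it.
Others bid (9, 15): truth gives 2; no alternative beats it.
(Checking all 25 profiles: 16 have a profitable deviation, 9 do not.)

16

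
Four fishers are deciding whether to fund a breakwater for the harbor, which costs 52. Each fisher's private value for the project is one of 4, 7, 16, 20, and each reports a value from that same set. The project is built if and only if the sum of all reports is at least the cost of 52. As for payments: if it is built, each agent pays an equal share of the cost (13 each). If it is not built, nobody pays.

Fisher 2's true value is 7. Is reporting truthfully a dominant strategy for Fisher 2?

No

Consider the case where Fisher 1 reports 7, Fisher 3 reports 20 and Fisher 4 reports 20.
Truthful report 7: project built, pays 13, utility 7 - 13 = -6.
Report 4 instead: project not built, utility 0.
Since 0 > -6, reporting 4 is strictly better here, so truthful reporting is not dominant.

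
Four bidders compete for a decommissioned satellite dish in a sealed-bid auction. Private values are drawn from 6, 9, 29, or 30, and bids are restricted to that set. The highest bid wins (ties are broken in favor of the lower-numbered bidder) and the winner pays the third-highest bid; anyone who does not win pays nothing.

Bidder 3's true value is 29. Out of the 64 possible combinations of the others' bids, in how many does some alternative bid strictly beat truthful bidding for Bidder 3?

12

Others bid (6, 6, 30): truth gives 0; bid 30 gives 23 > 0. Violating.
Others bid (6, 9, 30): truth gives 0; bid 30 gives 20 > 0. Violating.
Others bid (6, 29, 6): truth gives 0; bid 30 gives 23 > 0. Violating.
Others bid (6, 29, 9): truth gives 0; bid 30 gives 20 > 0. Violating.
Others bid (6, 6, 6): truth gives 23; no alternative beats it.
Others bid (6, 6, 9): truth gives 23; no alternative beats it.
(Checking all 64 profiles: 12 have a profitable deviation, 52 do not.)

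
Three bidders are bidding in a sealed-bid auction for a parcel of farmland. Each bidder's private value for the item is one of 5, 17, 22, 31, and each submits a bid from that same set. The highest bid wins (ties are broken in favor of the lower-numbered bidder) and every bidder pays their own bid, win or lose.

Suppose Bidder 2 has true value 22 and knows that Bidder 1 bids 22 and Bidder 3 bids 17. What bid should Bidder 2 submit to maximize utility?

5

Bid 5: loses but pays 5, utility -5.
Bid 17: loses but pays 17, utility -17.
Bid 22: loses but pays 22, utility -22.
Bid 31: wins, pays 31, utility 22 - 31 = -9.
The best choice is 5 with utility -5.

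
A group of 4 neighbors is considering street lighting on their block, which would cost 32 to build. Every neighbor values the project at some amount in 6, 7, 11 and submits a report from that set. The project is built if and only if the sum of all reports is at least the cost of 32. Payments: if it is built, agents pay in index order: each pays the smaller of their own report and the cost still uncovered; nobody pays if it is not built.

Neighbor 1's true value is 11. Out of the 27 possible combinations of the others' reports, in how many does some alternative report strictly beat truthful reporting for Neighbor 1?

Others report (6, 11, 11): truth gives 0; report 6 gives 5 > 0. Violating.
Others report (7, 7, 11): truth gives 0; report 7 gives 4 > 0. Violating.
Others report (7, 11, 7): truth gives 0; report 7 gives 4 > 0. Violating.
Others report (7, 11, 11): truth gives 0; report 6 gives 5 > 0. Violating.
Others report (6, 6, 6): truth gives 0; no alternative beats it.
Others report (6, 6, 7): truth gives 0; no alternative beats it.
(Checking all 27 profiles: 10 have a profitable deviation, 17 do not.)

10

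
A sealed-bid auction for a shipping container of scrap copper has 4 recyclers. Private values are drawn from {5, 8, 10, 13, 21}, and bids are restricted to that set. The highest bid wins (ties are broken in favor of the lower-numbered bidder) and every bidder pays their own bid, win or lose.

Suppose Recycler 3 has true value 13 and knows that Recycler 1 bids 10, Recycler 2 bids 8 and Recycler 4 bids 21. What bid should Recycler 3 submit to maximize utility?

Bid 5: loses but pays 5, utility -5.
Bid 8: loses but pays 8, utility -8.
Bid 10: loses but pays 10, utility -10.
Bid 13: loses but pays 13, utility -13.
Bid 21: wins, pays 21, utility 13 - 21 = -8.
The best choice is 5 with utility -5.

5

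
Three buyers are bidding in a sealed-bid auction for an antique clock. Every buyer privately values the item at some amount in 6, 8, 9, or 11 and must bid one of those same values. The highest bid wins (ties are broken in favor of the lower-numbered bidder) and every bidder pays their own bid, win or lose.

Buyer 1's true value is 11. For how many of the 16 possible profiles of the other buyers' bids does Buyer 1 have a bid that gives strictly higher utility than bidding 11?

9

Others bid (6, 6): truth gives 0; bid 6 gives 5 > 0. Violating.
Others bid (6, 8): truth gives 0; bid 8 gives 3 > 0. Violating.
Others bid (6, 9): truth gives 0; bid 9 gives 2 > 0. Violating.
Others bid (8, 6): truth gives 0; bid 8 gives 3 > 0. Violating.
Others bid (6, 11): truth gives 0; no alternative beats it.
Others bid (8, 11): truth gives 0; no alternative beats it.
(Checking all 16 profiles: 9 have a profitable deviation, 7 do not.)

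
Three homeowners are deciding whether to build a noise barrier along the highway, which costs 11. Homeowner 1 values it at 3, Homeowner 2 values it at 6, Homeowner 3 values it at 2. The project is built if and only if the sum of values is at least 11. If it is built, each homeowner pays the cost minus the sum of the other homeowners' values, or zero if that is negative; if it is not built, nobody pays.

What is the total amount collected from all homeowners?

Total value 11 ≥ cost 11, so it is built.
Homeowner 1: others sum to 8; max(0, 11 - 8) = 3.
Homeowner 2: others sum to 5; max(0, 11 - 5) = 6.
Homeowner 3: others sum to 9; max(0, 11 - 9) = 2.
Total collected = 3 + 6 + 2 = 11.

11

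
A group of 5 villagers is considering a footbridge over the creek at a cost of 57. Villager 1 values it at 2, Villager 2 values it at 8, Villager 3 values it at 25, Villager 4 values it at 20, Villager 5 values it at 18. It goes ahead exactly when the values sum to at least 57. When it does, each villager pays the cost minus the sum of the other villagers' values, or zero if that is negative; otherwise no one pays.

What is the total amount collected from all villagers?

15

Total value 73 ≥ cost 57, so it is built.
Villager 1: others sum to 71; max(0, 57 - 71) = 0.
Villager 2: others sum to 65; max(0, 57 - 65) = 0.
Villager 3: others sum to 48; max(0, 57 - 48) = 9.
Villager 4: others sum to 53; max(0, 57 - 53) = 4.
Villager 5: others sum to 55; max(0, 57 - 55) = 2.
Total collected = 0 + 0 + 9 + 4 + 2 = 15.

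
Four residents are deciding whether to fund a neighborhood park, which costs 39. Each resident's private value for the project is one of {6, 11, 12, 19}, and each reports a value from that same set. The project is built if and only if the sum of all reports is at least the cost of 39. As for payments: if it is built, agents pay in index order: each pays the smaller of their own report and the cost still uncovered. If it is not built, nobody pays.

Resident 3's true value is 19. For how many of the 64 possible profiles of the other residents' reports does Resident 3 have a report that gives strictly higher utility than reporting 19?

Others report (6, 6, 19): truth gives 0; report 11 gives 8 > 0. Violating.
Others report (6, 11, 11): truth gives 0; report 11 gives 8 > 0. Violating.
Others report (6, 11, 12): truth gives 0; report 11 gives 8 > 0. Violating.
Others report (6, 11, 19): truth gives 0; report 6 gives 13 > 0. Violating.
Others report (6, 6, 6): truth gives 0; no alternative beats it.
Others report (6, 6, 11): truth gives 0; no alternative beats it.
(Checking all 64 profiles: 53 have a profitable deviation, 11 do not.)

53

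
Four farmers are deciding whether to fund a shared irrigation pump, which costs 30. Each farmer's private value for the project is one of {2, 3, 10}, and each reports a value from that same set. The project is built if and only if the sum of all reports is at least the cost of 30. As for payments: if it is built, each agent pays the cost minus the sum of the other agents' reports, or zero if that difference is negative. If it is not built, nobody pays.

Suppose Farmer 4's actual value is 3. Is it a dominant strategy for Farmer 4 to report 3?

Yes

Check each profile of the others' reports and compare truth against every alternative report.
Others report (10, 10, 10): truth gives 3, best alternative gives 3.
Others report (2, 2, 2): truth gives 0, best alternative gives 0.
Others report (2, 2, 3): truth gives 0, best alternative gives 0.
Others report (2, 2, 10): truth gives 0, best alternative gives 0.
Others report (2, 3, 2): truth gives 0, best alternative gives 0.
Others report (2, 3, 3): truth gives 0, best alternative gives 0.
(Remaining 21 profiles checked similarly; truth is weakly best in each.)
In every case the truthful report is at least as good as any alternative, so it is a dominant strategy.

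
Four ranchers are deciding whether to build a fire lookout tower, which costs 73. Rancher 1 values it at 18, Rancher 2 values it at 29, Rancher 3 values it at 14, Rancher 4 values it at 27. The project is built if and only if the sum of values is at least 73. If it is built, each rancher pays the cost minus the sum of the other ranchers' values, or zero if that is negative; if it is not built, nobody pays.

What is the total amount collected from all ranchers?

Total value 88 ≥ cost 73, so it is built.
Rancher 1: others sum to 70; max(0, 73 - 70) = 3.
Rancher 2: others sum to 59; max(0, 73 - 59) = 14.
Rancher 3: others sum to 74; max(0, 73 - 74) = 0.
Rancher 4: others sum to 61; max(0, 73 - 61) = 12.
Total collected = 3 + 14 + 0 + 12 = 29.

29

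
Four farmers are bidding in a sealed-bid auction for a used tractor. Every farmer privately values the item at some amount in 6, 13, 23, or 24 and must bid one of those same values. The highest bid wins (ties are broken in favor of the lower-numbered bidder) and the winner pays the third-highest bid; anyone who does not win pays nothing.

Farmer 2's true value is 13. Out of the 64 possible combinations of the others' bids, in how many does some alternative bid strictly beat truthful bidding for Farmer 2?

6

Others bid (6, 6, 23): truth gives 0; bid 23 gives 7 > 0. Violating.
Others bid (6, 6, 24): truth gives 0; bid 24 gives 7 > 0. Violating.
Others bid (6, 23, 6): truth gives 0; bid 23 gives 7 > 0. Violating.
Others bid (6, 24, 6): truth gives 0; bid 24 gives 7 > 0. Violating.
Others bid (6, 6, 6): truth gives 7; no alternative beats it.
Others bid (6, 6, 13): truth gives 7; no alternative beats it.
(Checking all 64 profiles: 6 have a profitable deviation, 58 do not.)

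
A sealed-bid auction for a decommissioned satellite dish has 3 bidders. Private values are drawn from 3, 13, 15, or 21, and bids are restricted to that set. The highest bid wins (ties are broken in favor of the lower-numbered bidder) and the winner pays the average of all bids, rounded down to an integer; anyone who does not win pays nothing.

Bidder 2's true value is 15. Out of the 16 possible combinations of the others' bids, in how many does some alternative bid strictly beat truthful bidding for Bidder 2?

3

Others bid (3, 3): truth gives 8; bid 13 gives 9 > 8. Violating.
Others bid (3, 13): truth gives 5; bid 13 gives 6 > 5. Violating.
Others bid (15, 3): truth gives 0; bid 21 gives 2 > 0. Violating.
Others bid (3, 15): truth gives 4; no alternative beats it.
Others bid (3, 21): truth gives 0; no alternative beats it.
(Checking all 16 profiles: 3 have a profitable deviation, 13 do not.)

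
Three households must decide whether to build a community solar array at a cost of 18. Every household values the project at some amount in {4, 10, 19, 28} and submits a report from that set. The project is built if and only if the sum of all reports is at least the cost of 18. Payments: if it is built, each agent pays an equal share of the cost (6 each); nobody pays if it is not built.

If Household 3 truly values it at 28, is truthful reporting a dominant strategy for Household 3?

Yes

Check each profile of the others' reports and compare truth against every alternative report.
Others report (4, 4): truth gives 22, best alternative gives 22.
Others report (4, 10): truth gives 22, best alternative gives 22.
Others report (4, 19): truth gives 22, best alternative gives 22.
Others report (4, 28): truth gives 22, best alternative gives 22.
Others report (10, 4): truth gives 22, best alternative gives 22.
Others report (10, 10): truth gives 22, best alternative gives 22.
(Remaining 10 profiles checked similarly; truth is weakly best in each.)
In every case the truthful report is at least as good as any alternative, so it is a dominant strategy.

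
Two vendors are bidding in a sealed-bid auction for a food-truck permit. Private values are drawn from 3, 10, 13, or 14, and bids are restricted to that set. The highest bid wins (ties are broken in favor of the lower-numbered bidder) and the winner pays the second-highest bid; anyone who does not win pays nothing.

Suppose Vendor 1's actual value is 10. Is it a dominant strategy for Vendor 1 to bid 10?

Yes

Check each profile of the others' bids and compare truth against every alternative bid.
Others bid (3): truth gives 7, best alternative gives 7.
Others bid (10): truth gives 0, best alternative gives 0.
Others bid (13): truth gives 0, best alternative gives 0.
Others bid (14): truth gives 0, best alternative gives 0.
In every case the truthful bid is at least as good as any alternative, so it is a dominant strategy.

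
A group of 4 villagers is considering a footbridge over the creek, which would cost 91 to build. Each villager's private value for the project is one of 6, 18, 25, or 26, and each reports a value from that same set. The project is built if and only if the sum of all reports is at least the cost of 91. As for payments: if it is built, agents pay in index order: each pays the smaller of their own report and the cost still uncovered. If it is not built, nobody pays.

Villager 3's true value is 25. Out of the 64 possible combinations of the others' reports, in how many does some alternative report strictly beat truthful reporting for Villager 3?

Others report (25, 25, 25): truth gives 0; report 18 gives 7 > 0. Violating.
Others report (25, 25, 26): truth gives 0; report 18 gives 7 > 0. Violating.
Others report (25, 26, 25): truth gives 0; report 18 gives 7 > 0. Violating.
Others report (25, 26, 26): truth gives 0; report 18 gives 7 > 0. Violating.
Others report (6, 6, 6): truth gives 0; no alternative beats it.
Others report (6, 6, 18): truth gives 0; no alternative beats it.
(Checking all 64 profiles: 8 have a profitable deviation, 56 do not.)

8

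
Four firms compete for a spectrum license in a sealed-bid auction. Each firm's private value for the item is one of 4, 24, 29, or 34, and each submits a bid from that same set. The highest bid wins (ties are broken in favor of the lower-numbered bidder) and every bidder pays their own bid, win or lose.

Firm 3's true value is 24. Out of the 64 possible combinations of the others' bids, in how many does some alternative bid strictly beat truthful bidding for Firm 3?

Others bid (4, 4, 29): truth gives -24; bid 4 gives -4 > -24. Violating.
Others bid (4, 4, 34): truth gives -24; bid 4 gives -4 > -24. Violating.
Others bid (4, 24, 4): truth gives -24; bid 4 gives -4 > -24. Violating.
Others bid (4, 24, 24): truth gives -24; bid 4 gives -4 > -24. Violating.
Others bid (4, 4, 4): truth gives 0; no alternative beats it.
Others bid (4, 4, 24): truth gives 0; no alternative beats it.
(Checking all 64 profiles: 62 have a profitable deviation, 2 do not.)

62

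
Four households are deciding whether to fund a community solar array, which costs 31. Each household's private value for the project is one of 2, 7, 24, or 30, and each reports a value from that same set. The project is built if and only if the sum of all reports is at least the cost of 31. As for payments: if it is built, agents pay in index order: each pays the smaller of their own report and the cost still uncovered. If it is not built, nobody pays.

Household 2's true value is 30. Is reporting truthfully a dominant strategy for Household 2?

Consider the case where Household 1 reports 2, Household 3 reports 2 and Household 4 reports 7.
Truthful report 30: project built, pays 29, utility 30 - 29 = 1.
Report 24 instead: project built, pays 24, utility 30 - 24 = 6.
Since 6 > 1, reporting 24 is strictly better here, so truthful reporting is not dominant.

No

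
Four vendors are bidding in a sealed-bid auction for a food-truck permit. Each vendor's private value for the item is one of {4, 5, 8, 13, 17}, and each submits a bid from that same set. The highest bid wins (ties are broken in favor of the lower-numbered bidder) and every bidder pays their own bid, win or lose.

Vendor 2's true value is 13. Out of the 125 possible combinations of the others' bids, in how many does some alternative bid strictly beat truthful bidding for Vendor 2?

Others bid (4, 4, 4): truth gives 0; bid 5 gives 8 > 0. Violating.
Others bid (4, 4, 5): truth gives 0; bid 5 gives 8 > 0. Violating.
Others bid (4, 4, 8): truth gives 0; bid 8 gives 5 > 0. Violating.
Others bid (4, 4, 17): truth gives -13; bid 4 gives -4 > -13. Violating.
Others bid (4, 4, 13): truth gives 0; no alternative beats it.
Others bid (4, 5, 13): truth gives 0; no alternative beats it.
(Checking all 125 profiles: 95 have a profitable deviation, 30 do not.)

95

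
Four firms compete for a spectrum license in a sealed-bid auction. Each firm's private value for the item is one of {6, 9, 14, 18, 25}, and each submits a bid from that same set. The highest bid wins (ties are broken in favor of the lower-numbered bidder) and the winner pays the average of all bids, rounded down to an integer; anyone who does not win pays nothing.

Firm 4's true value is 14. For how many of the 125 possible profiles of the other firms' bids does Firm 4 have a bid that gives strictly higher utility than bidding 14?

22

Others bid (6, 6, 6): truth gives 6; bid 9 gives 8 > 6. Violating.
Others bid (6, 6, 14): truth gives 0; bid 18 gives 3 > 0. Violating.
Others bid (6, 6, 18): truth gives 0; bid 25 gives 1 > 0. Violating.
Others bid (6, 9, 14): truth gives 0; bid 18 gives 3 > 0. Violating.
Others bid (6, 6, 9): truth gives 6; no alternative beats it.
Others bid (6, 6, 25): truth gives 0; no alternative beats it.
(Checking all 125 profiles: 22 have a profitable deviation, 103 do not.)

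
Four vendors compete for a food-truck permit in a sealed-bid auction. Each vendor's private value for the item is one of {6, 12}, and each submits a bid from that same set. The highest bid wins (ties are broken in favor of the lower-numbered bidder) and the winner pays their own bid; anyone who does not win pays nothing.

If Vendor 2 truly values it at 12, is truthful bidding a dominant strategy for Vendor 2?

Yes

Check each profile of the others' bids and compare truth against every alternative bid.
Others bid (6, 6, 6): truth gives 0, best alternative gives 0.
Others bid (6, 6, 12): truth gives 0, best alternative gives 0.
Others bid (6, 12, 6): truth gives 0, best alternative gives 0.
Others bid (6, 12, 12): truth gives 0, best alternative gives 0.
Others bid (12, 6, 6): truth gives 0, best alternative gives 0.
Others bid (12, 6, 12): truth gives 0, best alternative gives 0.
(Remaining 2 profiles checked similarly; truth is weakly best in each.)
In every case the truthful bid is at least as good as any alternative, so it is a dominant strategy.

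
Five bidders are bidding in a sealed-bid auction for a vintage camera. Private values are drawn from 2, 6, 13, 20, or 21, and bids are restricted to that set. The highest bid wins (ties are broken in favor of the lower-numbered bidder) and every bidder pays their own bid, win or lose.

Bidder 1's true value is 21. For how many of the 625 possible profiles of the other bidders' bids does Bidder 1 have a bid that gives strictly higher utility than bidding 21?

Others bid (2, 2, 2, 2): truth gives 0; bid 2 gives 19 > 0. Violating.
Others bid (2, 2, 2, 6): truth gives 0; bid 6 gives 15 > 0. Violating.
Others bid (2, 2, 2, 13): truth gives 0; bid 13 gives 8 > 0. Violating.
Others bid (2, 2, 2, 20): truth gives 0; bid 20 gives 1 > 0. Violating.
Others bid (2, 2, 2, 21): truth gives 0; no alternative beats it.
Others bid (2, 2, 6, 21): truth gives 0; no alternative beats it.
(Checking all 625 profiles: 256 have a profitable deviation, 369 do not.)

256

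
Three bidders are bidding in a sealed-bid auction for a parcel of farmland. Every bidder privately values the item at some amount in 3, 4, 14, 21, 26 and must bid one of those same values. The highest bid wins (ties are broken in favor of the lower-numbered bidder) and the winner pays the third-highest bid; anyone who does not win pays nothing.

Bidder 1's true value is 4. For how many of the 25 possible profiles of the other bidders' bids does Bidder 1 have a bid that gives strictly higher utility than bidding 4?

Others bid (3, 14): truth gives 0; bid 14 gives 1 > 0. Violating.
Others bid (3, 21): truth gives 0; bid 21 gives 1 > 0. Violating.
Others bid (3, 26): truth gives 0; bid 26 gives 1 > 0. Violating.
Others bid (14, 3): truth gives 0; bid 14 gives 1 > 0. Violating.
Others bid (3, 3): truth gives 1; no alternative beats it.
Others bid (3, 4): truth gives 1; no alternative beats it.
(Checking all 25 profiles: 6 have a profitable deviation, 19 do not.)

6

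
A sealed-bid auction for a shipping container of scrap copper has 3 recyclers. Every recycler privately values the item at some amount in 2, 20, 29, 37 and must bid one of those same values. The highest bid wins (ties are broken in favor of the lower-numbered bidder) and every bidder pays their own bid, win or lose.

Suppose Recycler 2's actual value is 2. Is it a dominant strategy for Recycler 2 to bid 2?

Check each profile of the others' bids and compare truth against every alternative bid.
Others bid (2, 29): truth gives -2, best alternative gives -20.
Others bid (2, 37): truth gives -2, best alternative gives -20.
Others bid (20, 2): truth gives -2, best alternative gives -20.
Others bid (20, 20): truth gives -2, best alternative gives -20.
Others bid (20, 29): truth gives -2, best alternative gives -20.
Others bid (20, 37): truth gives -2, best alternative gives -20.
(Remaining 10 profiles checked similarly; truth is weakly best in each.)
In every case the truthful bid is at least as good as any alternative, so it is a dominant strategy.

Yes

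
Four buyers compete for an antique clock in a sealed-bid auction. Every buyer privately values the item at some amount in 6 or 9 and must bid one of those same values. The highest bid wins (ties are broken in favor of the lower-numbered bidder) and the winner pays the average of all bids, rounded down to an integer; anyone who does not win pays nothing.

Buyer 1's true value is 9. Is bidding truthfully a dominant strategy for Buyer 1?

Yes

Check each profile of the others' bids and compare truth against every alternative bid.
Others bid (6, 6, 9): truth gives 2, best alternative gives 0.
Others bid (6, 9, 6): truth gives 2, best alternative gives 0.
Others bid (9, 6, 6): truth gives 2, best alternative gives 0.
Others bid (6, 9, 9): truth gives 1, best alternative gives 0.
Others bid (9, 6, 9): truth gives 1, best alternative gives 0.
Others bid (9, 9, 6): truth gives 1, best alternative gives 0.
(Remaining 2 profiles checked similarly; truth is weakly best in each.)
In every case the truthful bid is at least as good as any alternative, so it is a dominant strategy.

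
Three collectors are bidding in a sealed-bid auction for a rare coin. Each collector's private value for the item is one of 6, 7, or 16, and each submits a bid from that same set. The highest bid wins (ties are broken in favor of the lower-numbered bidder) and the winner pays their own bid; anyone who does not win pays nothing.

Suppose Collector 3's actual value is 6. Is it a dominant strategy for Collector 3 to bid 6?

Yes

Check each profile of the others' bids and compare truth against every alternative bid.
Others bid (6, 6): truth gives 0, best alternative gives -1.
Others bid (6, 7): truth gives 0, best alternative gives 0.
Others bid (6, 16): truth gives 0, best alternative gives 0.
Others bid (7, 6): truth gives 0, best alternative gives 0.
Others bid (7, 7): truth gives 0, best alternative gives 0.
Others bid (7, 16): truth gives 0, best alternative gives 0.
(Remaining 3 profiles checked similarly; truth is weakly best in each.)
In every case the truthful bid is at least as good as any alternative, so it is a dominant strategy.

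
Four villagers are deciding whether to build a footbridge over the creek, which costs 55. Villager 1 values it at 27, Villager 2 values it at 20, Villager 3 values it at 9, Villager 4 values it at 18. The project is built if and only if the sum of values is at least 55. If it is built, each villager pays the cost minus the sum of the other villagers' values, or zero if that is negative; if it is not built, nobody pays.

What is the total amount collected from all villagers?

Total value 74 ≥ cost 55, so it is built.
Villager 1: others sum to 47; max(0, 55 - 47) = 8.
Villager 2: others sum to 54; max(0, 55 - 54) = 1.
Villager 3: others sum to 65; max(0, 55 - 65) = 0.
Villager 4: others sum to 56; max(0, 55 - 56) = 0.
Total collected = 8 + 1 + 0 + 0 = 9.

9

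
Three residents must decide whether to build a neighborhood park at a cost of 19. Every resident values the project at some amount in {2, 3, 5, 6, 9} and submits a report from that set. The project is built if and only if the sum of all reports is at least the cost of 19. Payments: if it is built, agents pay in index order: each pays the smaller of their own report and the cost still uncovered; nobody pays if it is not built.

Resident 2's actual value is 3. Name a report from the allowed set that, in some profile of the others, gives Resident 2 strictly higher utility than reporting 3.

2

Suppose Resident 1 reports 9 and Resident 3 reports 9.
Report 3: project built, pays 3, utility 3 - 3 = 0.
Report 2: project built, pays 2, utility 3 - 2 = 1.
So reporting 2 beats truth here (1 > 0).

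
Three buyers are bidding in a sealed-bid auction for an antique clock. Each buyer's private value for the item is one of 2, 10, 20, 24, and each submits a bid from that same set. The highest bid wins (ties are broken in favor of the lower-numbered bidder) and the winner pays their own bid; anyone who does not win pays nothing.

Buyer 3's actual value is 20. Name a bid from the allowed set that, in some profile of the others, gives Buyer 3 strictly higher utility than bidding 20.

10

Suppose Buyer 1 bids 2 and Buyer 2 bids 2.
Bid 20: wins, pays 20, utility 20 - 20 = 0.
Bid 10: wins, pays 10, utility 20 - 10 = 10.
So bidding 10 beats truth here (10 > 0).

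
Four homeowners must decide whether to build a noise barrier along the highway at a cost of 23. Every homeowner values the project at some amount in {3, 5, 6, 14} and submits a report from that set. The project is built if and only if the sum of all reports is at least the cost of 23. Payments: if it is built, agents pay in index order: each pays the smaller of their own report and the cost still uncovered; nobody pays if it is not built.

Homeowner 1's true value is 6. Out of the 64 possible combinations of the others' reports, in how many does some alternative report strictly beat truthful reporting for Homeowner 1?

38

Others report (3, 3, 14): truth gives 0; report 3 gives 3 > 0. Violating.
Others report (3, 5, 14): truth gives 0; report 3 gives 3 > 0. Violating.
Others report (3, 6, 14): truth gives 0; report 3 gives 3 > 0. Violating.
Others report (3, 14, 3): truth gives 0; report 3 gives 3 > 0. Violating.
Others report (3, 3, 3): truth gives 0; no alternative beats it.
Others report (3, 3, 5): truth gives 0; no alternative beats it.
(Checking all 64 profiles: 38 have a profitable deviation, 26 do not.)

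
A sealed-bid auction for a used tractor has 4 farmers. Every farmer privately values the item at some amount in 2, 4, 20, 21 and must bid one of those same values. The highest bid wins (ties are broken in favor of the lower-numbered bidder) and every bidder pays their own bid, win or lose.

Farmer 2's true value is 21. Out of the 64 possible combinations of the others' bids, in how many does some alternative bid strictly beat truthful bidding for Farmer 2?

Others bid (2, 2, 2): truth gives 0; bid 4 gives 17 > 0. Violating.
Others bid (2, 2, 4): truth gives 0; bid 4 gives 17 > 0. Violating.
Others bid (2, 2, 20): truth gives 0; bid 20 gives 1 > 0. Violating.
Others bid (2, 4, 2): truth gives 0; bid 4 gives 17 > 0. Violating.
Others bid (2, 2, 21): truth gives 0; no alternative beats it.
Others bid (2, 4, 21): truth gives 0; no alternative beats it.
(Checking all 64 profiles: 34 have a profitable deviation, 30 do not.)

34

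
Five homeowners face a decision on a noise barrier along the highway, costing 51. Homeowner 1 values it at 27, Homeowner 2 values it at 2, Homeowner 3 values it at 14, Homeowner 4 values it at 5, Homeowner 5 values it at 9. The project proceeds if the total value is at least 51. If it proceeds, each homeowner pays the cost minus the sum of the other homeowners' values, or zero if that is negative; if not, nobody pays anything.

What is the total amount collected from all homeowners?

Total value 57 ≥ cost 51, so it is built.
Homeowner 1: others sum to 30; max(0, 51 - 30) = 21.
Homeowner 2: others sum to 55; max(0, 51 - 55) = 0.
Homeowner 3: others sum to 43; max(0, 51 - 43) = 8.
Homeowner 4: others sum to 52; max(0, 51 - 52) = 0.
Homeowner 5: others sum to 48; max(0, 51 - 48) = 3.
Total collected = 21 + 0 + 8 + 0 + 3 = 32.

32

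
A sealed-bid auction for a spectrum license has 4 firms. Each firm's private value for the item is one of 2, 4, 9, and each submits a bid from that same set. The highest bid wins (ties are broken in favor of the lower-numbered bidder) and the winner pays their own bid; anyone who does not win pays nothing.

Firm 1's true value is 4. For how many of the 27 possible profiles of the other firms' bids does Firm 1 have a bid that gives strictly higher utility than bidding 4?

1

Others bid (2, 2, 2): truth gives 0; bid 2 gives 2 > 0. Violating.
Others bid (2, 2, 4): truth gives 0; no alternative beats it.
Others bid (2, 2, 9): truth gives 0; no alternative beats it.
(Checking all 27 profiles: 1 has a profitable deviation, 26 do not.)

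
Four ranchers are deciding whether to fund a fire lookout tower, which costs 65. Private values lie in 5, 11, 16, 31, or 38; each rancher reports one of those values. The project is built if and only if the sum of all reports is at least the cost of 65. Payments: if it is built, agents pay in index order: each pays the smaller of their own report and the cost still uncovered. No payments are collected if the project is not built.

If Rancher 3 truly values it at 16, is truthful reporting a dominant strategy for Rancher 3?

No

Consider the case where Rancher 1 reports 5, Rancher 2 reports 11 and Rancher 4 reports 38.
Truthful report 16: project built, pays 16, utility 16 - 16 = 0.
Report 11 instead: project built, pays 11, utility 16 - 11 = 5.
Since 5 > 0, reporting 11 is strictly better here, so truthful reporting is not dominant.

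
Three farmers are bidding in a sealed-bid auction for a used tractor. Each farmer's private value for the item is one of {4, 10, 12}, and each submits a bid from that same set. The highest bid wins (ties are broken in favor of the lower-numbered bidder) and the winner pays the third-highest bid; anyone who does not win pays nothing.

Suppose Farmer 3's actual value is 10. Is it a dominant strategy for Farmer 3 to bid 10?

Consider the case where Farmer 1 bids 4 and Farmer 2 bids 10.
Truthful bid 10: loses, pays 0, utility 0.
Bid 12 instead: wins, pays 4, utility 10 - 4 = 6.
Since 6 > 0, bidding 12 is strictly better here, so truthful bidding is not dominant.

No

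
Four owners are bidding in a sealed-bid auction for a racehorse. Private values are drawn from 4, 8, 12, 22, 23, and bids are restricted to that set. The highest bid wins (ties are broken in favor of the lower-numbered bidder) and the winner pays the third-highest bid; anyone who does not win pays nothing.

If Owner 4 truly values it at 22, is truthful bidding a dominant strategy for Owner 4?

Consider the case where Owner 1 bids 4, Owner 2 bids 4 and Owner 3 bids 22.
Truthful bid 22: loses, pays 0, utility 0.
Bid 23 instead: wins, pays 4, utility 22 - 4 = 18.
Since 18 > 0, bidding 23 is strictly better here, so truthful bidding is not dominant.

No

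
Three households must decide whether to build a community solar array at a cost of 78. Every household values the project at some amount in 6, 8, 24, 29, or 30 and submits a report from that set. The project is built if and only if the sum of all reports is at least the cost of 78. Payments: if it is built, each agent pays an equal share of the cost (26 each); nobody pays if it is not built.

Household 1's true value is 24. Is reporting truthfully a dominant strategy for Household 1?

No

Consider the case where Household 2 reports 24 and Household 3 reports 30.
Truthful report 24: project built, pays 26, utility 24 - 26 = -2.
Report 6 instead: project not built, utility 0.
Since 0 > -2, reporting 6 is strictly better here, so truthful reporting is not dominant.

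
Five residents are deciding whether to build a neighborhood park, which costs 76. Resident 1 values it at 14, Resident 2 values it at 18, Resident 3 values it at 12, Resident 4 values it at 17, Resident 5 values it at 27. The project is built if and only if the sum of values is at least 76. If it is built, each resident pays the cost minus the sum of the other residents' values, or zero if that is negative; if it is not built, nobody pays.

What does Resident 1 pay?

Total value 88 ≥ cost 76, so the project is built.
The other residents' values sum to 74.
Cost minus that sum is 76 - 74 = 2.

2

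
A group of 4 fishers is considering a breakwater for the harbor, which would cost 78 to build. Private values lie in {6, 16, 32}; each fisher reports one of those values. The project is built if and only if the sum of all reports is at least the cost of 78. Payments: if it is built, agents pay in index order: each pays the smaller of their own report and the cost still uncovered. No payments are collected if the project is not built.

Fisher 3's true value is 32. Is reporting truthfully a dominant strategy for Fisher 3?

Consider the case where Fisher 1 reports 6, Fisher 2 reports 32 and Fisher 4 reports 32.
Truthful report 32: project built, pays 32, utility 32 - 32 = 0.
Report 16 instead: project built, pays 16, utility 32 - 16 = 16.
Since 16 > 0, reporting 16 is strictly better here, so truthful reporting is not dominant.

No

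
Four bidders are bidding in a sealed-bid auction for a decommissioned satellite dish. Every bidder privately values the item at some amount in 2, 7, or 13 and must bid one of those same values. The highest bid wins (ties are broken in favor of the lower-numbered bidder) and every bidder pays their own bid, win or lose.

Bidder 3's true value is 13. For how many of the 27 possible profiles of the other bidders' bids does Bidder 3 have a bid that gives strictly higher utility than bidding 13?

17

Others bid (2, 2, 2): truth gives 0; bid 7 gives 6 > 0. Violating.
Others bid (2, 2, 7): truth gives 0; bid 7 gives 6 > 0. Violating.
Others bid (2, 13, 2): truth gives -13; bid 2 gives -2 > -13. Violating.
Others bid (2, 13, 7): truth gives -13; bid 2 gives -2 > -13. Violating.
Others bid (2, 2, 13): truth gives 0; no alternative beats it.
Others bid (2, 7, 2): truth gives 0; no alternative beats it.
(Checking all 27 profiles: 17 have a profitable deviation, 10 do not.)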